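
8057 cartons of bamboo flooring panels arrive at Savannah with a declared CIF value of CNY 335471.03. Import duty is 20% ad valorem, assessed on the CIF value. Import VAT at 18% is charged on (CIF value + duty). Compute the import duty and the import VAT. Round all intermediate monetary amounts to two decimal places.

Import duty: CNY 67094.21; import VAT: CNY 72461.74

Import duty = 335471.03 × 20% = 67094.21
VAT base = CIF + duty = 335471.03 + 67094.21 = 402565.24
Import VAT = 402565.24 × 18% = 72461.74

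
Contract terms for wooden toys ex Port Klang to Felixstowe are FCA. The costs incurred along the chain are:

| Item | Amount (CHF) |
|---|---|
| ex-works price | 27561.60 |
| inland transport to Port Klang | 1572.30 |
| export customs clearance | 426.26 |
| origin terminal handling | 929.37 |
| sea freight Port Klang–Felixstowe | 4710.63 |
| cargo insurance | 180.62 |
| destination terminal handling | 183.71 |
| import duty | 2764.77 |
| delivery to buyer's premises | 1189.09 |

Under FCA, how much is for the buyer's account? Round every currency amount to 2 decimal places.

FCA: the seller delivers export-cleared goods to the carrier; the buyer bears costs from that point.
Seller's account: goods 27561.60 + inland to port 1572.30 + export clearance 426.26 = 29560.16
Buyer's account: origin terminal 929.37 + freight 4710.63 + insurance 180.62 + destination terminal 183.71 + duty 2764.77 + delivery 1189.09 = 9958.19

Buyer's account: CHF 9958.19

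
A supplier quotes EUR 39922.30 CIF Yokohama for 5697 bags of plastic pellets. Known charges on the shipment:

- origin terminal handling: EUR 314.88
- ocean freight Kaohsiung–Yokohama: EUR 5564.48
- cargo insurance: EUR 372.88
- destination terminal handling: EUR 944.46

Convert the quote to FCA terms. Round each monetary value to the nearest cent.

FCA price: EUR 33670.06

Not relevant to the conversion: destination terminal — on the buyer under both terms; not part of either seller's price.
From CIF to FCA, the seller no longer bears: origin terminal, freight, insurance.
FCA price = 39922.30 − 314.88 − 5564.48 − 372.88 = 33670.06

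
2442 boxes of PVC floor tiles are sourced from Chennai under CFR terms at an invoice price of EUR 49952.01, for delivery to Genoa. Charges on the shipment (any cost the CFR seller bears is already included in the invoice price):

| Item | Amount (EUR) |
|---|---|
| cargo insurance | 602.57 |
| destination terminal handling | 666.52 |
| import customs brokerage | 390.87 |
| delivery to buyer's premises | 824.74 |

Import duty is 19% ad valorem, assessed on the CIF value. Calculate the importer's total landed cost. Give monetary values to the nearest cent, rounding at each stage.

CFR: the seller pays costs through ocean freight to the destination port, but not insurance.
CIF value = CFR price + insurance = 49952.01 + 602.57 = 50554.58
Import duty = 50554.58 × 19% = 9605.37
Buyer bears: insurance 602.57 + destination terminal 666.52 + brokerage 390.87 + delivery 824.74 + duty 9605.37 = 12090.07
Landed cost = invoice 49952.01 + 12090.07 = 62042.08

Total landed cost: EUR 62042.08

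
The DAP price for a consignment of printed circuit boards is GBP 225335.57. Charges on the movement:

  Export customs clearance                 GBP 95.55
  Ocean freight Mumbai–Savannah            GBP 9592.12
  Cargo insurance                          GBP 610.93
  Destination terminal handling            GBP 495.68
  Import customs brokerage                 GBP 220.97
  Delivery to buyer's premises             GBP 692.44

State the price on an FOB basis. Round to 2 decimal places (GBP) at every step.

Not relevant to the conversion: export clearance — on the seller under both DAP and FOB; already in the DAP price and stays in the FOB price. brokerage — on the buyer under both terms; not part of either seller's price.
From DAP to FOB, the seller no longer bears: freight, insurance, destination terminal, delivery.
FOB price = 225335.57 − 9592.12 − 610.93 − 495.68 − 692.44 = 213944.40

FOB price: GBP 213944.40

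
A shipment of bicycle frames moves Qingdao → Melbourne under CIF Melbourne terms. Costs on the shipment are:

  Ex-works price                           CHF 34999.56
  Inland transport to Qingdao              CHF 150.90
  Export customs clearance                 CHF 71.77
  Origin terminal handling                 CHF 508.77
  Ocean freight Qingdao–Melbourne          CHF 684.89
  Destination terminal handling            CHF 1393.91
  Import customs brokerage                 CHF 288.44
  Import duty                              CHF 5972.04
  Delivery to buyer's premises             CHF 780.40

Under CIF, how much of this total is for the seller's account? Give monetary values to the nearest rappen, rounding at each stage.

CIF: the seller pays costs through ocean freight and marine insurance to the destination port.
Seller's account: goods 34999.56 + inland to port 150.90 + export clearance 71.77 + origin terminal 508.77 + freight 684.89 = 36415.89
Buyer's account: destination terminal 1393.91 + brokerage 288.44 + duty 5972.04 + delivery 780.40 = 8434.79

Seller's account: CHF 36415.89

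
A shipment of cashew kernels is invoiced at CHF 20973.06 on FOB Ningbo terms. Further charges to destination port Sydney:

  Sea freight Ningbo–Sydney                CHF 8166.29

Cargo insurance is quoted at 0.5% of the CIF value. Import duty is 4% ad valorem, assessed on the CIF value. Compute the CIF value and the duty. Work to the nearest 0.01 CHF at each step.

CIF value: CHF 29285.78; import duty: CHF 1171.43

Let C be the CIF value. C = FOB price + freight + 0.5% × C
C − 0.5% × C = 20973.06 + 8166.29
0.995 × C = 29139.35
C = 29139.35 / 0.995 = 29285.78
Insurance premium = 0.5% × 29285.78 = 146.43
Import duty = 29285.78 × 4% = 1171.43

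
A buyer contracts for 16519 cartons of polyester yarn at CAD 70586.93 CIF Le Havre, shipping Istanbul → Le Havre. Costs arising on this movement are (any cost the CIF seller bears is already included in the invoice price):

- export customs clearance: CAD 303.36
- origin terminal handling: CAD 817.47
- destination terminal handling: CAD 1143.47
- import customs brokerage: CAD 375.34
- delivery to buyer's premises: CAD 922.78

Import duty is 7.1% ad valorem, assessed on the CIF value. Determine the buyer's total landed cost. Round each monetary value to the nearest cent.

CIF: the seller pays costs through ocean freight and marine insurance to the destination port.
Already in the invoice (seller's account under CIF): export clearance, origin terminal — exclude.
The CIF price already equals the CIF value: 70586.93
Import duty = 70586.93 × 7.1% = 5011.67
Buyer bears: destination terminal 1143.47 + brokerage 375.34 + delivery 922.78 + duty 5011.67 = 7453.26
Landed cost = invoice 70586.93 + 7453.26 = 78040.19

Total landed cost: CAD 78040.19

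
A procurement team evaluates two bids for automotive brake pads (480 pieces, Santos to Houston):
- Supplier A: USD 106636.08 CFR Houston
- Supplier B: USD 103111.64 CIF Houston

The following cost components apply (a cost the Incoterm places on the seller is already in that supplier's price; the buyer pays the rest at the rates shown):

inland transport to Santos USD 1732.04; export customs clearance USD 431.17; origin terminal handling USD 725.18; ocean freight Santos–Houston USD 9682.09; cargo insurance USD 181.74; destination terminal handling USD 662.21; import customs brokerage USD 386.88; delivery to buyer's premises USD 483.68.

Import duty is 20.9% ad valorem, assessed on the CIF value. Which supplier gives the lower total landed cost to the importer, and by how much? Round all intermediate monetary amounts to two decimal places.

Supplier A (CFR):
CIF value = CFR price + insurance = 106636.08 + 181.74 = 106817.82
Import duty = 106817.82 × 20.9% = 22324.92
Buyer bears (A): 181.74 + 662.21 + 386.88 + 483.68 = 1714.51
Landed cost (A) = invoice 106636.08 + 1714.51 + duty 22324.92 = 130675.51
Supplier B (CIF):
The CIF price already equals the CIF value: 103111.64
Import duty = 103111.64 × 20.9% = 21550.33
Buyer bears (B): 662.21 + 386.88 + 483.68 = 1532.77
Landed cost (B) = invoice 103111.64 + 1532.77 + duty 21550.33 = 126194.74
Difference = |130675.51 − 126194.74| = 4480.77

Supplier B is cheaper by USD 4480.77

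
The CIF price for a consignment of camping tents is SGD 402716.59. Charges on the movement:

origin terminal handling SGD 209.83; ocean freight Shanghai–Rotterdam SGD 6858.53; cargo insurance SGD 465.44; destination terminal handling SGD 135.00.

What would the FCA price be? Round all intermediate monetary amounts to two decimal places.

Not relevant to the conversion: destination terminal — on the buyer under both terms; not part of either seller's price.
From CIF to FCA, the seller no longer bears: origin terminal, freight, insurance.
FCA price = 402716.59 − 209.83 − 6858.53 − 465.44 = 395182.79

FCA price: SGD 395182.79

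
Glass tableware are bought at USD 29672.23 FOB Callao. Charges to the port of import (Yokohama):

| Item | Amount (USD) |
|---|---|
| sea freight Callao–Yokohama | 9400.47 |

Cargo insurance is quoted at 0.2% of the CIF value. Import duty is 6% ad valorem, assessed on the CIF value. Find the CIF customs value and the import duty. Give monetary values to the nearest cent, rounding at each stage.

CIF value: USD 39151.00; import duty: USD 2349.06

Let C be the CIF value. C = FOB price + freight + 0.2% × C
C − 0.2% × C = 29672.23 + 9400.47
0.998 × C = 39072.70
C = 39072.70 / 0.998 = 39151.00
Insurance premium = 0.2% × 39151.00 = 78.30
Import duty = 39151.00 × 6% = 2349.06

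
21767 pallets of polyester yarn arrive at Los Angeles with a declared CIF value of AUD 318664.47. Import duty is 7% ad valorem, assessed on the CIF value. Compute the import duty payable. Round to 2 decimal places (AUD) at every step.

Import duty = 318664.47 × 7% = 22306.51

Import duty: AUD 22306.51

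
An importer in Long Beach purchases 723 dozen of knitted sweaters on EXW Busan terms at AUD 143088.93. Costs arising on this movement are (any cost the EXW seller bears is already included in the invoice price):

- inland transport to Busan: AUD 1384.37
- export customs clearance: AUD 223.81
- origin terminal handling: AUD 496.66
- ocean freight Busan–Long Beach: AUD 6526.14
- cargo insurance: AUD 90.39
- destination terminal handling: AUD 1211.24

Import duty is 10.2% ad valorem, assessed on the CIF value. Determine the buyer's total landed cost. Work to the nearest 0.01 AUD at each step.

EXW: the seller makes goods available at their premises; the buyer bears all onward costs.
CIF value = EXW price + inland to port + export clearance + origin terminal + freight + insurance = 143088.93 + 1384.37 + 223.81 + 496.66 + 6526.14 + 90.39 = 151810.30
Import duty = 151810.30 × 10.2% = 15484.65
Buyer bears: inland to port 1384.37 + export clearance 223.81 + origin terminal 496.66 + freight 6526.14 + insurance 90.39 + destination terminal 1211.24 + duty 15484.65 = 25417.26
Landed cost = invoice 143088.93 + 25417.26 = 168506.19

Total landed cost: AUD 168506.19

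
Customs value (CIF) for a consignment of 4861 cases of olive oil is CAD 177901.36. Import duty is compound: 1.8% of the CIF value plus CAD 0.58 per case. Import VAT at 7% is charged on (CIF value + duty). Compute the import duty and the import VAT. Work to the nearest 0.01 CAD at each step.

Import duty: CAD 6021.60; import VAT: CAD 12874.61

Ad valorem component: 177901.36 × 1.8% = 3202.22
Specific component: 4861 × 0.58 = 2819.38
Import duty = 3202.22 + 2819.38 = 6021.60
VAT base = CIF + duty = 177901.36 + 6021.60 = 183922.96
Import VAT = 183922.96 × 7% = 12874.61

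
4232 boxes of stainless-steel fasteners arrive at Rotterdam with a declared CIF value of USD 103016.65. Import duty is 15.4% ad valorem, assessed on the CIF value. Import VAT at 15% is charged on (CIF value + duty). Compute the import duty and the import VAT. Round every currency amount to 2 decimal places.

Import duty = 103016.65 × 15.4% = 15864.56
VAT base = CIF + duty = 103016.65 + 15864.56 = 118881.21
Import VAT = 118881.21 × 15% = 17832.18

Import duty: USD 15864.56; import VAT: USD 17832.18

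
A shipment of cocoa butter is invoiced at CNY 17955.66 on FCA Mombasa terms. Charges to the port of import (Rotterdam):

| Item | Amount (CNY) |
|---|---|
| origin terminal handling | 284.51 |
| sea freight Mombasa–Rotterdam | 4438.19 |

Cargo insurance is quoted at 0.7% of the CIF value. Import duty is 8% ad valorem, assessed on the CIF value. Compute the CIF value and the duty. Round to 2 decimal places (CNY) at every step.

CIF value: CNY 22838.23; import duty: CNY 1827.06

Let C be the CIF value. C = FCA price + pre-shipment costs + freight + 0.7% × C
C − 0.7% × C = 17955.66 + 284.51 + 4438.19
0.993 × C = 22678.36
C = 22678.36 / 0.993 = 22838.23
Insurance premium = 0.7% × 22838.23 = 159.87
Import duty = 22838.23 × 8% = 1827.06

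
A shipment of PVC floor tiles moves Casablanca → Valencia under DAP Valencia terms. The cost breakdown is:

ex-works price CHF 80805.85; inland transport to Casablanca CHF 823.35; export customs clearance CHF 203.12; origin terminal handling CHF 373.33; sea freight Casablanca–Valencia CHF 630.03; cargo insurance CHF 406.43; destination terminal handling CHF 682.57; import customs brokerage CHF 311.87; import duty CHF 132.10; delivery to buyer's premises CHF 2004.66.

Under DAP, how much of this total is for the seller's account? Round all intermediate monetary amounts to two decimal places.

DAP: the seller bears all costs to the named destination except import duty and clearance.
Seller's account: goods 80805.85 + inland to port 823.35 + export clearance 203.12 + origin terminal 373.33 + freight 630.03 + insurance 406.43 + destination terminal 682.57 + delivery 2004.66 = 85929.34
Buyer's account: brokerage 311.87 + duty 132.10 = 443.97

Seller's account: CHF 85929.34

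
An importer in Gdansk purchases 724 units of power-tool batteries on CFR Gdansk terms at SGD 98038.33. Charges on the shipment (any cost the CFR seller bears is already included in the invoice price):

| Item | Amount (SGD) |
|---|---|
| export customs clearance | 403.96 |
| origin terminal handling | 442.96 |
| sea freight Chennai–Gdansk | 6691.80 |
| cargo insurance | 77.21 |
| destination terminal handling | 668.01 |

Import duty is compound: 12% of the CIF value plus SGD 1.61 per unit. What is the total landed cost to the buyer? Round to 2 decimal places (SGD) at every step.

CFR: the seller pays costs through ocean freight to the destination port, but not insurance.
Already in the invoice (seller's account under CFR): export clearance, origin terminal, freight — exclude.
CIF value = CFR price + insurance = 98038.33 + 77.21 = 98115.54
Ad valorem component: 98115.54 × 12% = 11773.86
Specific component: 724 × 1.61 = 1165.64
Import duty = 11773.86 + 1165.64 = 12939.50
Buyer bears: insurance 77.21 + destination terminal 668.01 + duty 12939.50 = 13684.72
Landed cost = invoice 98038.33 + 13684.72 = 111723.05

Total landed cost: SGD 111723.05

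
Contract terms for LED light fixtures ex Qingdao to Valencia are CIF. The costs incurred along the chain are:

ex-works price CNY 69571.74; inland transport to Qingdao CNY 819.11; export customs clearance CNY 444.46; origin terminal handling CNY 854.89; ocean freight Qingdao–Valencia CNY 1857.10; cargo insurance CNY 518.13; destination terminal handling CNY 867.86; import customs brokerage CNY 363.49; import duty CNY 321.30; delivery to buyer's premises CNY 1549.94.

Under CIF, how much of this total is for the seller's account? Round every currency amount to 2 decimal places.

CIF: the seller pays costs through ocean freight and marine insurance to the destination port.
Seller's account: goods 69571.74 + inland to port 819.11 + export clearance 444.46 + origin terminal 854.89 + freight 1857.10 + insurance 518.13 = 74065.43
Buyer's account: destination terminal 867.86 + brokerage 363.49 + duty 321.30 + delivery 1549.94 = 3102.59

Seller's account: CNY 74065.43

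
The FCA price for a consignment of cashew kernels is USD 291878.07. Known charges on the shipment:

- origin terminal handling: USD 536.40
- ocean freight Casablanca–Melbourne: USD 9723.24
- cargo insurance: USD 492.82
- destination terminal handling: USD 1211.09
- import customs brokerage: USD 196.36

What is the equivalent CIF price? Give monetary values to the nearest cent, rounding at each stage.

CIF price: USD 302630.53

Not relevant to the conversion: destination terminal, brokerage — on the buyer under both terms; not part of either seller's price.
From FCA to CIF, the seller additionally bears: origin terminal, freight, insurance.
CIF price = 291878.07 + 536.40 + 9723.24 + 492.82 = 302630.53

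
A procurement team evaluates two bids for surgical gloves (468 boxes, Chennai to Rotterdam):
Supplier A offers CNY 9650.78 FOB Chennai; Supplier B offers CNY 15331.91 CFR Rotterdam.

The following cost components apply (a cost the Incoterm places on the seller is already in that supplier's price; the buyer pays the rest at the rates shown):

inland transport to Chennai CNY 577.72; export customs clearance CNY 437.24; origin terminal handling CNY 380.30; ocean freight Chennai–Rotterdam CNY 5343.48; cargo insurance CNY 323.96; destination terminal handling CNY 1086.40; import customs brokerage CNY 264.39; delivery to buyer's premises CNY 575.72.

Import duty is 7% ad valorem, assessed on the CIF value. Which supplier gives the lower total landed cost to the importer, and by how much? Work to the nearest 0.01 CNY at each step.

Supplier A is cheaper by CNY 361.28

Supplier A (FOB):
CIF value = FOB price + freight + insurance = 9650.78 + 5343.48 + 323.96 = 15318.22
Import duty = 15318.22 × 7% = 1072.28
Buyer bears (A): 5343.48 + 323.96 + 1086.40 + 264.39 + 575.72 = 7593.95
Landed cost (A) = invoice 9650.78 + 7593.95 + duty 1072.28 = 18317.01
Supplier B (CFR):
CIF value = CFR price + insurance = 15331.91 + 323.96 = 15655.87
Import duty = 15655.87 × 7% = 1095.91
Buyer bears (B): 323.96 + 1086.40 + 264.39 + 575.72 = 2250.47
Landed cost (B) = invoice 15331.91 + 2250.47 + duty 1095.91 = 18678.29
Difference = |18317.01 − 18678.29| = 361.28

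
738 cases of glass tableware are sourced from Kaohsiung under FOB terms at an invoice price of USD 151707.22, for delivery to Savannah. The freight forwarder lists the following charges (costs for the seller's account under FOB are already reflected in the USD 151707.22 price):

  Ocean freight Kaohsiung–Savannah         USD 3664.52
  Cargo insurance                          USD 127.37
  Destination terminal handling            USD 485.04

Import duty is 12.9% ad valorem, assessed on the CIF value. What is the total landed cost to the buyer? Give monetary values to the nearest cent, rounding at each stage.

Total landed cost: USD 176043.54

FOB: the seller bears costs until goods are on board at the origin port; the buyer bears freight, insurance and all costs thereafter.
CIF value = FOB price + freight + insurance = 151707.22 + 3664.52 + 127.37 = 155499.11
Import duty = 155499.11 × 12.9% = 20059.39
Buyer bears: freight 3664.52 + insurance 127.37 + destination terminal 485.04 + duty 20059.39 = 24336.32
Landed cost = invoice 151707.22 + 24336.32 = 176043.54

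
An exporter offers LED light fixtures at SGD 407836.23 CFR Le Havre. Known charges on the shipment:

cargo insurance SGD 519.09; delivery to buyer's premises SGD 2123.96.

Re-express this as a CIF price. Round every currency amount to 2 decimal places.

Not relevant to the conversion: delivery — on the buyer under both terms; not part of either seller's price.
From CFR to CIF, the seller additionally bears: insurance.
CIF price = 407836.23 + 519.09 = 408355.32

CIF price: SGD 408355.32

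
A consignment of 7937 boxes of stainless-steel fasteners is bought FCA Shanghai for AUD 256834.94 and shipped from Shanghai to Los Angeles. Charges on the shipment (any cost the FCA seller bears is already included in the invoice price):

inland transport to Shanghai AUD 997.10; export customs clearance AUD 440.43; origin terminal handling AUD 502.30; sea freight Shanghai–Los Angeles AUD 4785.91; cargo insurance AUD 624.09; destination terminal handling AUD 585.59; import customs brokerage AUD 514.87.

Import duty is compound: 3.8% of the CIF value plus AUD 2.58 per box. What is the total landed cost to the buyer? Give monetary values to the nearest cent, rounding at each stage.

Total landed cost: AUD 294309.56

FCA: the seller delivers export-cleared goods to the carrier; the buyer bears costs from that point.
Already in the invoice (seller's account under FCA): inland to port, export clearance — exclude.
CIF value = FCA price + origin terminal + freight + insurance = 256834.94 + 502.30 + 4785.91 + 624.09 = 262747.24
Ad valorem component: 262747.24 × 3.8% = 9984.40
Specific component: 7937 × 2.58 = 20477.46
Import duty = 9984.40 + 20477.46 = 30461.86
Buyer bears: origin terminal 502.30 + freight 4785.91 + insurance 624.09 + destination terminal 585.59 + brokerage 514.87 + duty 30461.86 = 37474.62
Landed cost = invoice 256834.94 + 37474.62 = 294309.56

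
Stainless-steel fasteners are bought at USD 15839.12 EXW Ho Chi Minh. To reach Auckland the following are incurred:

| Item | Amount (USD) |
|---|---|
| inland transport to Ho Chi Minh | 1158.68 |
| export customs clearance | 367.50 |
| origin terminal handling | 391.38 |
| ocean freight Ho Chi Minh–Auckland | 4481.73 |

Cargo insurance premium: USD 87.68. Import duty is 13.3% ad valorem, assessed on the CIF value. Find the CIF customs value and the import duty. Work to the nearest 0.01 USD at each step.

CIF value: USD 22326.09; import duty: USD 2969.37

CIF = EXW price + pre-shipment costs + freight + insurance
CIF = 15839.12 + 1158.68 + 367.50 + 391.38 + 4481.73 + 87.68 = 22326.09
Import duty = 22326.09 × 13.3% = 2969.37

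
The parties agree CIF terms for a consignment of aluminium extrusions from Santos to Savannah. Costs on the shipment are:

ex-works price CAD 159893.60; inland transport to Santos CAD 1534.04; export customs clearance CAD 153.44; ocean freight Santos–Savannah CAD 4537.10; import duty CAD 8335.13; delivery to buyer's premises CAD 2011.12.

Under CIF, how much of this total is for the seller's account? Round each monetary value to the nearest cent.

Seller's account: CAD 166118.18

CIF: the seller pays costs through ocean freight and marine insurance to the destination port.
Seller's account: goods 159893.60 + inland to port 1534.04 + export clearance 153.44 + freight 4537.10 = 166118.18
Buyer's account: duty 8335.13 + delivery 2011.12 = 10346.25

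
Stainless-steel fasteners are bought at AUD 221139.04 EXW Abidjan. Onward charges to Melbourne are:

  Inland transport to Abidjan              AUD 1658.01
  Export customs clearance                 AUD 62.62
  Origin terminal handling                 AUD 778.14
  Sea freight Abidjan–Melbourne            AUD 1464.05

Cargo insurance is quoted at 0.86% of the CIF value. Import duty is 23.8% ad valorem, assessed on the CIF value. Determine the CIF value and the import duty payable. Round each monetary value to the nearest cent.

CIF value: AUD 227054.53; import duty: AUD 54038.98

Let C be the CIF value. C = EXW price + pre-shipment costs + freight + 0.86% × C
C − 0.86% × C = 221139.04 + 1658.01 + 62.62 + 778.14 + 1464.05
0.9914 × C = 225101.86
C = 225101.86 / 0.9914 = 227054.53
Insurance premium = 0.86% × 227054.53 = 1952.67
Import duty = 227054.53 × 23.8% = 54038.98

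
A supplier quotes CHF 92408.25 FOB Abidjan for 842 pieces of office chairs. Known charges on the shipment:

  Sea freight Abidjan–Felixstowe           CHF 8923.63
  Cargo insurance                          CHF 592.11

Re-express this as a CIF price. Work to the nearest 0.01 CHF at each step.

CIF price: CHF 101923.99

From FOB to CIF, the seller additionally bears: freight, insurance.
CIF price = 92408.25 + 8923.63 + 592.11 = 101923.99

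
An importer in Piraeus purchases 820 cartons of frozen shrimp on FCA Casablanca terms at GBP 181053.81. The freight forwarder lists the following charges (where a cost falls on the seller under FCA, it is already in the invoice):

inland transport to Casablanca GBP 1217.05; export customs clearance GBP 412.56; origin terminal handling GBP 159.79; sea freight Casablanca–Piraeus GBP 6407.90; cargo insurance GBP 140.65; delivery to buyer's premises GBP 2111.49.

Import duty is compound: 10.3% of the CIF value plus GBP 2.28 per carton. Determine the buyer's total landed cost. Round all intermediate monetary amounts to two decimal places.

Total landed cost: GBP 211082.74

FCA: the seller delivers export-cleared goods to the carrier; the buyer bears costs from that point.
Already in the invoice (seller's account under FCA): inland to port, export clearance — exclude.
CIF value = FCA price + origin terminal + freight + insurance = 181053.81 + 159.79 + 6407.90 + 140.65 = 187762.15
Ad valorem component: 187762.15 × 10.3% = 19339.50
Specific component: 820 × 2.28 = 1869.60
Import duty = 19339.50 + 1869.60 = 21209.10
Buyer bears: origin terminal 159.79 + freight 6407.90 + insurance 140.65 + delivery 2111.49 + duty 21209.10 = 30028.93
Landed cost = invoice 181053.81 + 30028.93 = 211082.74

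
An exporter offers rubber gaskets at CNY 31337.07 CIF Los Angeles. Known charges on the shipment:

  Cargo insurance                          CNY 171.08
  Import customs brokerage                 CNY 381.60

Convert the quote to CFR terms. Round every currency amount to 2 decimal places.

Not relevant to the conversion: brokerage — on the buyer under both terms; not part of either seller's price.
From CIF to CFR, the seller no longer bears: insurance.
CFR price = 31337.07 − 171.08 = 31165.99

CFR price: CNY 31165.99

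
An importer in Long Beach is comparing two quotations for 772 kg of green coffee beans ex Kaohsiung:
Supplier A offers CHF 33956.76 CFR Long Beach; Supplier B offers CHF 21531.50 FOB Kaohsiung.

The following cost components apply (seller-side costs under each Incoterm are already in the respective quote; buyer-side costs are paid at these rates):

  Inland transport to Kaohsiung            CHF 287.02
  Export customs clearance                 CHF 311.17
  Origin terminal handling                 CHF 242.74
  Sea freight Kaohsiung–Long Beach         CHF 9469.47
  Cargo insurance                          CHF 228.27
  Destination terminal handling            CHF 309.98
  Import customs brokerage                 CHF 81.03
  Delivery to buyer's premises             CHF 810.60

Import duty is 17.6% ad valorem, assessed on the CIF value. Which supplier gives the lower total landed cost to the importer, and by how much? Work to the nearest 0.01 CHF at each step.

Supplier B is cheaper by CHF 3476.01

Supplier A (CFR):
CIF value = CFR price + insurance = 33956.76 + 228.27 = 34185.03
Import duty = 34185.03 × 17.6% = 6016.57
Buyer bears (A): 228.27 + 309.98 + 81.03 + 810.60 = 1429.88
Landed cost (A) = invoice 33956.76 + 1429.88 + duty 6016.57 = 41403.21
Supplier B (FOB):
CIF value = FOB price + freight + insurance = 21531.50 + 9469.47 + 228.27 = 31229.24
Import duty = 31229.24 × 17.6% = 5496.35
Buyer bears (B): 9469.47 + 228.27 + 309.98 + 81.03 + 810.60 = 10899.35
Landed cost (B) = invoice 21531.50 + 10899.35 + duty 5496.35 = 37927.20
Difference = |41403.21 − 37927.20| = 3476.01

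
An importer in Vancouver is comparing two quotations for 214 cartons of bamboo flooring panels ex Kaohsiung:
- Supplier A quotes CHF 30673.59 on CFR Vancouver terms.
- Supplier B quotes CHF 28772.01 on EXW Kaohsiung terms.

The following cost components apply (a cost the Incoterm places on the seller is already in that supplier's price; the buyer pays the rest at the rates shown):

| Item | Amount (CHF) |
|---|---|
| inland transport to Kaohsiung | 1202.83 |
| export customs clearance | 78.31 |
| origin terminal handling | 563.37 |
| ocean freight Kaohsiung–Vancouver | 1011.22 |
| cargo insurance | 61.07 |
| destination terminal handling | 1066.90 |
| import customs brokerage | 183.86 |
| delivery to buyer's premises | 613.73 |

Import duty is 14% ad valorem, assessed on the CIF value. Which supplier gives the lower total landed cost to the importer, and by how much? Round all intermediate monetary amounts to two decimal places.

Supplier A is cheaper by CHF 1087.73

Supplier A (CFR):
CIF value = CFR price + insurance = 30673.59 + 61.07 = 30734.66
Import duty = 30734.66 × 14% = 4302.85
Buyer bears (A): 61.07 + 1066.90 + 183.86 + 613.73 = 1925.56
Landed cost (A) = invoice 30673.59 + 1925.56 + duty 4302.85 = 36902.00
Supplier B (EXW):
CIF value = EXW price + inland to port + export clearance + origin terminal + freight + insurance = 28772.01 + 1202.83 + 78.31 + 563.37 + 1011.22 + 61.07 = 31688.81
Import duty = 31688.81 × 14% = 4436.43
Buyer bears (B): 1202.83 + 78.31 + 563.37 + 1011.22 + 61.07 + 1066.90 + 183.86 + 613.73 = 4781.29
Landed cost (B) = invoice 28772.01 + 4781.29 + duty 4436.43 = 37989.73
Difference = |36902.00 − 37989.73| = 1087.73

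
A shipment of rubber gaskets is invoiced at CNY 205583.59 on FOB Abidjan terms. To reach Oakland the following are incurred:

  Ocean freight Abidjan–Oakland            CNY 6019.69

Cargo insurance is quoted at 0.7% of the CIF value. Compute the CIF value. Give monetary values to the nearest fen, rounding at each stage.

Let C be the CIF value. C = FOB price + freight + 0.7% × C
C − 0.7% × C = 205583.59 + 6019.69
0.993 × C = 211603.28
C = 211603.28 / 0.993 = 213094.94
Insurance premium = 0.7% × 213094.94 = 1491.66

CIF value: CNY 213094.94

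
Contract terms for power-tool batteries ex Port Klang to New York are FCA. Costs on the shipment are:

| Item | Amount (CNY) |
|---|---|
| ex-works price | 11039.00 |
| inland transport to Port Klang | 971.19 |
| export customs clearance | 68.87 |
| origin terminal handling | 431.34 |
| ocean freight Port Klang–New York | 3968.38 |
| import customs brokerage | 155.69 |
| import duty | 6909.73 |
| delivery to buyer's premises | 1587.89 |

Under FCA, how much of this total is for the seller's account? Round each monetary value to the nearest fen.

FCA: the seller delivers export-cleared goods to the carrier; the buyer bears costs from that point.
Seller's account: goods 11039.00 + inland to port 971.19 + export clearance 68.87 = 12079.06
Buyer's account: origin terminal 431.34 + freight 3968.38 + brokerage 155.69 + duty 6909.73 + delivery 1587.89 = 13053.03

Seller's account: CNY 12079.06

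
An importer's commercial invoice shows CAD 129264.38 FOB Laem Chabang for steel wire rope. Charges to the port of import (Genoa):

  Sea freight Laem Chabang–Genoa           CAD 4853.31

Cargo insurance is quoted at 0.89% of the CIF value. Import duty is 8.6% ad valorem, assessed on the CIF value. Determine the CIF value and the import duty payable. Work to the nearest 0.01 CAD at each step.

Let C be the CIF value. C = FOB price + freight + 0.89% × C
C − 0.89% × C = 129264.38 + 4853.31
0.9911 × C = 134117.69
C = 134117.69 / 0.9911 = 135322.06
Insurance premium = 0.89% × 135322.06 = 1204.37
Import duty = 135322.06 × 8.6% = 11637.70

CIF value: CAD 135322.06; import duty: CAD 11637.70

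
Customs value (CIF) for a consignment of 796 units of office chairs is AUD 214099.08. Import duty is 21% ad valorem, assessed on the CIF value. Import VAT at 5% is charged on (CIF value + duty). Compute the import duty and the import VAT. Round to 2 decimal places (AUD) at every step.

Import duty = 214099.08 × 21% = 44960.81
VAT base = CIF + duty = 214099.08 + 44960.81 = 259059.89
Import VAT = 259059.89 × 5% = 12952.99

Import duty: AUD 44960.81; import VAT: AUD 12952.99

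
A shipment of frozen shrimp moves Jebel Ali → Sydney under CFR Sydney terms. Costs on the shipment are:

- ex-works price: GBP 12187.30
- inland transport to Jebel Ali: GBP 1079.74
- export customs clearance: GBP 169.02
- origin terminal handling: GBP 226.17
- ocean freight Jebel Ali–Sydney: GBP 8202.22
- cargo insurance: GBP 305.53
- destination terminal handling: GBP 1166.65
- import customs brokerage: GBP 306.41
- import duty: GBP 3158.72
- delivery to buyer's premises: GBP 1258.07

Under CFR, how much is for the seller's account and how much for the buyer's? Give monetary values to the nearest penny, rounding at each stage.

Seller: GBP 21864.45; buyer: GBP 6195.38

CFR: the seller pays costs through ocean freight to the destination port, but not insurance.
Seller's account: goods 12187.30 + inland to port 1079.74 + export clearance 169.02 + origin terminal 226.17 + freight 8202.22 = 21864.45
Buyer's account: insurance 305.53 + destination terminal 1166.65 + brokerage 306.41 + duty 3158.72 + delivery 1258.07 = 6195.38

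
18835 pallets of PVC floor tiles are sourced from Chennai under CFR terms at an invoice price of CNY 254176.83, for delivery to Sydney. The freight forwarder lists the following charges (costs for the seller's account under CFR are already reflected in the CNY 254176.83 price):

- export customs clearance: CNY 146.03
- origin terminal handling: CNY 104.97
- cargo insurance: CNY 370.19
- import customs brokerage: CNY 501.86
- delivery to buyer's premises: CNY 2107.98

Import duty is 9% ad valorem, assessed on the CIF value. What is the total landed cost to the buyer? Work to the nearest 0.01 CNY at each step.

Total landed cost: CNY 280066.09

CFR: the seller pays costs through ocean freight to the destination port, but not insurance.
Already in the invoice (seller's account under CFR): export clearance, origin terminal — exclude.
CIF value = CFR price + insurance = 254176.83 + 370.19 = 254547.02
Import duty = 254547.02 × 9% = 22909.23
Buyer bears: insurance 370.19 + brokerage 501.86 + delivery 2107.98 + duty 22909.23 = 25889.26
Landed cost = invoice 254176.83 + 25889.26 = 280066.09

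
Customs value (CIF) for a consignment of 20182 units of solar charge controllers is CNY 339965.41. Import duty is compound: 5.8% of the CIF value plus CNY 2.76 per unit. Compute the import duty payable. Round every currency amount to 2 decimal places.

Ad valorem component: 339965.41 × 5.8% = 19717.99
Specific component: 20182 × 2.76 = 55702.32
Import duty = 19717.99 + 55702.32 = 75420.31

Import duty: CNY 75420.31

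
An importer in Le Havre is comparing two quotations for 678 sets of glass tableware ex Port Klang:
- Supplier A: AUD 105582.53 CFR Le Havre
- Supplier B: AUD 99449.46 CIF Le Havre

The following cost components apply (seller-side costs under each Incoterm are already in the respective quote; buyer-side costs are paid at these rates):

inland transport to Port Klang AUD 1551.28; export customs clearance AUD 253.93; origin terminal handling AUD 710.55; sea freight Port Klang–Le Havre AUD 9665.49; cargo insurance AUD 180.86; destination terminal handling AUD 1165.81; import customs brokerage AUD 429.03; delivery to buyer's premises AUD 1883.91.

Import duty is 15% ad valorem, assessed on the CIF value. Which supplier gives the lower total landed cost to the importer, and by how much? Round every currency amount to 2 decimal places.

Supplier A (CFR):
CIF value = CFR price + insurance = 105582.53 + 180.86 = 105763.39
Import duty = 105763.39 × 15% = 15864.51
Buyer bears (A): 180.86 + 1165.81 + 429.03 + 1883.91 = 3659.61
Landed cost (A) = invoice 105582.53 + 3659.61 + duty 15864.51 = 125106.65
Supplier B (CIF):
The CIF price already equals the CIF value: 99449.46
Import duty = 99449.46 × 15% = 14917.42
Buyer bears (B): 1165.81 + 429.03 + 1883.91 = 3478.75
Landed cost (B) = invoice 99449.46 + 3478.75 + duty 14917.42 = 117845.63
Difference = |125106.65 − 117845.63| = 7261.02

Supplier B is cheaper by AUD 7261.02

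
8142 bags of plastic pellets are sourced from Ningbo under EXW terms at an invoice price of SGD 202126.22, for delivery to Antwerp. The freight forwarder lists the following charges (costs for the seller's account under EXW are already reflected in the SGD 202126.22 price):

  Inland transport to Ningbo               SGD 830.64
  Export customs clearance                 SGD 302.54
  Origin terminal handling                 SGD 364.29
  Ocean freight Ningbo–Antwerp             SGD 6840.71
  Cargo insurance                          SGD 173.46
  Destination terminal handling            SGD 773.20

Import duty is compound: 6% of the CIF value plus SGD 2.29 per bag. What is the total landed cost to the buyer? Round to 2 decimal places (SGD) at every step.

EXW: the seller makes goods available at their premises; the buyer bears all onward costs.
CIF value = EXW price + inland to port + export clearance + origin terminal + freight + insurance = 202126.22 + 830.64 + 302.54 + 364.29 + 6840.71 + 173.46 = 210637.86
Ad valorem component: 210637.86 × 6% = 12638.27
Specific component: 8142 × 2.29 = 18645.18
Import duty = 12638.27 + 18645.18 = 31283.45
Buyer bears: inland to port 830.64 + export clearance 302.54 + origin terminal 364.29 + freight 6840.71 + insurance 173.46 + destination terminal 773.20 + duty 31283.45 = 40568.29
Landed cost = invoice 202126.22 + 40568.29 = 242694.51

Total landed cost: SGD 242694.51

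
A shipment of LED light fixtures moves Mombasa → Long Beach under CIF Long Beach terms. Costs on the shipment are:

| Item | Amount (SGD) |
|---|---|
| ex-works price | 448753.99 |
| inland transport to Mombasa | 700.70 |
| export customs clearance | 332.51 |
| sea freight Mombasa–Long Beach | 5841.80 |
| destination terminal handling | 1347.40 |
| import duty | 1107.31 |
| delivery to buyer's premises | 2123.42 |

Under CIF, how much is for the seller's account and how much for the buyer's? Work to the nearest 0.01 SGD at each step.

CIF: the seller pays costs through ocean freight and marine insurance to the destination port.
Seller's account: goods 448753.99 + inland to port 700.70 + export clearance 332.51 + freight 5841.80 = 455629.00
Buyer's account: destination terminal 1347.40 + duty 1107.31 + delivery 2123.42 = 4578.13

Seller: SGD 455629.00; buyer: SGD 4578.13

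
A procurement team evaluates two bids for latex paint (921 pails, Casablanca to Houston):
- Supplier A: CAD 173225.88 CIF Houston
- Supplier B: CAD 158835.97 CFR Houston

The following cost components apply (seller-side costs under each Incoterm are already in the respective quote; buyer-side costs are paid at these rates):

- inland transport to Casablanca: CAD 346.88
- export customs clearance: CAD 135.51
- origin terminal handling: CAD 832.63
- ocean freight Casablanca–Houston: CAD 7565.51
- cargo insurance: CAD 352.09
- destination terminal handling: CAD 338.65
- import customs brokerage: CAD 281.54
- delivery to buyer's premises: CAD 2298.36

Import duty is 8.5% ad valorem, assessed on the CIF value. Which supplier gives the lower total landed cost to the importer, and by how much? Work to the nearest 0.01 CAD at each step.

Supplier A (CIF):
The CIF price already equals the CIF value: 173225.88
Import duty = 173225.88 × 8.5% = 14724.20
Buyer bears (A): 338.65 + 281.54 + 2298.36 = 2918.55
Landed cost (A) = invoice 173225.88 + 2918.55 + duty 14724.20 = 190868.63
Supplier B (CFR):
CIF value = CFR price + insurance = 158835.97 + 352.09 = 159188.06
Import duty = 159188.06 × 8.5% = 13530.99
Buyer bears (B): 352.09 + 338.65 + 281.54 + 2298.36 = 3270.64
Landed cost (B) = invoice 158835.97 + 3270.64 + duty 13530.99 = 175637.60
Difference = |190868.63 − 175637.60| = 15231.03

Supplier B is cheaper by CAD 15231.03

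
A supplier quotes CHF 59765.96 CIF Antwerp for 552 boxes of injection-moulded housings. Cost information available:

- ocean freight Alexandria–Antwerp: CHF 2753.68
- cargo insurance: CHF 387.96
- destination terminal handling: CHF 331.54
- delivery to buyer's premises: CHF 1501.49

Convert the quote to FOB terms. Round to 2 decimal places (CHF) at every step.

FOB price: CHF 56624.32

Not relevant to the conversion: delivery, destination terminal — on the buyer under both terms; not part of either seller's price.
From CIF to FOB, the seller no longer bears: freight, insurance.
FOB price = 59765.96 − 2753.68 − 387.96 = 56624.32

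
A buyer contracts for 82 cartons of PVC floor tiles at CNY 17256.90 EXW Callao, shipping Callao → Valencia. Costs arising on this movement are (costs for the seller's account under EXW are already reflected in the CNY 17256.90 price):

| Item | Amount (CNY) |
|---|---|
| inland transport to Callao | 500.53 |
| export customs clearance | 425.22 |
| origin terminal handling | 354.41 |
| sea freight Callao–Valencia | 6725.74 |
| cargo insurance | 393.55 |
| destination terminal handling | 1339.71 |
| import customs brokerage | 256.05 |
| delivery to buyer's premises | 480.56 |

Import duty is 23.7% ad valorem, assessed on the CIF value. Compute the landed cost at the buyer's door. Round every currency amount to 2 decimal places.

Total landed cost: CNY 33813.22

EXW: the seller makes goods available at their premises; the buyer bears all onward costs.
CIF value = EXW price + inland to port + export clearance + origin terminal + freight + insurance = 17256.90 + 500.53 + 425.22 + 354.41 + 6725.74 + 393.55 = 25656.35
Import duty = 25656.35 × 23.7% = 6080.55
Buyer bears: inland to port 500.53 + export clearance 425.22 + origin terminal 354.41 + freight 6725.74 + insurance 393.55 + destination terminal 1339.71 + brokerage 256.05 + delivery 480.56 + duty 6080.55 = 16556.32
Landed cost = invoice 17256.90 + 16556.32 = 33813.22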